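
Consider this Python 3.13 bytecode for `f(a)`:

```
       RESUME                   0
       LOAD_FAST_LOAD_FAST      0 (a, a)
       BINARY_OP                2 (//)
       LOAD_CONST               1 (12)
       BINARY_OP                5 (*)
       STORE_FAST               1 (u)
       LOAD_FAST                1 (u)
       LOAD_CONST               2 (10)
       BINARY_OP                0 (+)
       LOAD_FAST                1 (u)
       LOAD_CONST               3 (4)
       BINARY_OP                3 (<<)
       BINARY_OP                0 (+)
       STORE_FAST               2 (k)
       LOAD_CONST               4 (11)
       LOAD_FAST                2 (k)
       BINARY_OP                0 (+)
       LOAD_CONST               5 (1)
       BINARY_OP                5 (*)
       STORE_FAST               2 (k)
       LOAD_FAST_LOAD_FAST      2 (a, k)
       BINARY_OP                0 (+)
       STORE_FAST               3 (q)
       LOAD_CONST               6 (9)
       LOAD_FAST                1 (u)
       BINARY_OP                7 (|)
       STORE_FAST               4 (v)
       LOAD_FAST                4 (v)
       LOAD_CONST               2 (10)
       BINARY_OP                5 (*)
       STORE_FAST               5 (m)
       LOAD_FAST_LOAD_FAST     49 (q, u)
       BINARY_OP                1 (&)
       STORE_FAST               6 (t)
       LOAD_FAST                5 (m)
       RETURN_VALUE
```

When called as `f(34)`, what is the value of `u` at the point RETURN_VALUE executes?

12

LOAD_FAST_LOAD_FAST a,a → push 34,34. Stack: [34, 34]
BINARY_OP // → 34 // 34 = 1. Stack: [1]
LOAD_CONST → push 12. Stack: [1, 12]
BINARY_OP * → 1 * 12 = 12. Stack: [12]
STORE_FAST u → u=12. Stack: []
LOAD_FAST u → push 12. Stack: [12]
LOAD_CONST → push 10. Stack: [12, 10]
BINARY_OP + → 12 + 10 = 22. Stack: [22]
LOAD_FAST u → push 12. Stack: [22, 12]
LOAD_CONST → push 4. Stack: [22, 12, 4]
BINARY_OP << → 12 << 4 = 192. Stack: [22, 192]
BINARY_OP + → 22 + 192 = 214. Stack: [214]
STORE_FAST k → k=214. Stack: []
LOAD_CONST → push 11. Stack: [11]
LOAD_FAST k → push 214. Stack: [11, 214]
BINARY_OP + → 11 + 214 = 225. Stack: [225]
LOAD_CONST → push 1. Stack: [225, 1]
BINARY_OP * → 225 * 1 = 225. Stack: [225]
STORE_FAST k → k=225. Stack: []
LOAD_FAST_LOAD_FAST a,k → push 34,225. Stack: [34, 225]
BINARY_OP + → 34 + 225 = 259. Stack: [259]
STORE_FAST q → q=259. Stack: []
LOAD_CONST → push 9. Stack: [9]
LOAD_FAST u → push 12. Stack: [9, 12]
BINARY_OP | → 9 | 12 = 13. Stack: [13]
STORE_FAST v → v=13. Stack: []
LOAD_FAST v → push 13. Stack: [13]
LOAD_CONST → push 10. Stack: [13, 10]
BINARY_OP * → 13 * 10 = 130. Stack: [130]
STORE_FAST m → m=130. Stack: []
LOAD_FAST_LOAD_FAST q,u → push 259,12. Stack: [259, 12]
BINARY_OP & → 259 & 12 = 0. Stack: [0]
STORE_FAST t → t=0. Stack: []
LOAD_FAST m → push 130. Stack: [130]
RETURN_VALUE → return 130.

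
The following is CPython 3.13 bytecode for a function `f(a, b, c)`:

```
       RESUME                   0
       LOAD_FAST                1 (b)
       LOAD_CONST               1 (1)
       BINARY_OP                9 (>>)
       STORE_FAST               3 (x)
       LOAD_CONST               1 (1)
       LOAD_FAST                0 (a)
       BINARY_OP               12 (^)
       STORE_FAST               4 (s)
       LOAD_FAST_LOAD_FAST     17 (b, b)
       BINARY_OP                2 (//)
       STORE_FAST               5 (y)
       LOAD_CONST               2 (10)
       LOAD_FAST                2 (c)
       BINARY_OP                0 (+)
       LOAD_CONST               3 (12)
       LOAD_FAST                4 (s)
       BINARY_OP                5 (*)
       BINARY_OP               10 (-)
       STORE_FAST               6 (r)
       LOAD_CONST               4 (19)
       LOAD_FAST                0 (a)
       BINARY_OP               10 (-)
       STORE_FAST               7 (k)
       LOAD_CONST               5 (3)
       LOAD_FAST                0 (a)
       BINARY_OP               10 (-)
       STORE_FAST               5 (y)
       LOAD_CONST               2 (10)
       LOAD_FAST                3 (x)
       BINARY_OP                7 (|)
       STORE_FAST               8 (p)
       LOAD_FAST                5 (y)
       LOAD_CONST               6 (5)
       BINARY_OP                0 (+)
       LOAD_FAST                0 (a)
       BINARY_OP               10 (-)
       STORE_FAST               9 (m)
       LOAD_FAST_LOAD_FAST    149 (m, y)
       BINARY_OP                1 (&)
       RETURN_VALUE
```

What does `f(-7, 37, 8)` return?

2

LOAD_FAST b → push 37. Stack: [37]
LOAD_CONST → push 1. Stack: [37, 1]
BINARY_OP >> → 37 >> 1 = 18. Stack: [18]
STORE_FAST x → x=18. Stack: []
LOAD_CONST → push 1. Stack: [1]
LOAD_FAST a → push -7. Stack: [1, -7]
BINARY_OP ^ → 1 ^ -7 = -8. Stack: [-8]
STORE_FAST s → s=-8. Stack: []
LOAD_FAST_LOAD_FAST b,b → push 37,37. Stack: [37, 37]
BINARY_OP // → 37 // 37 = 1. Stack: [1]
STORE_FAST y → y=1. Stack: []
LOAD_CONST → push 10. Stack: [10]
LOAD_FAST c → push 8. Stack: [10, 8]
BINARY_OP + → 10 + 8 = 18. Stack: [18]
LOAD_CONST → push 12. Stack: [18, 12]
LOAD_FAST s → push -8. Stack: [18, 12, -8]
BINARY_OP * → 12 * -8 = -96. Stack: [18, -96]
BINARY_OP - → 18 - -96 = 114. Stack: [114]
STORE_FAST r → r=114. Stack: []
LOAD_CONST → push 19. Stack: [19]
LOAD_FAST a → push -7. Stack: [19, -7]
BINARY_OP - → 19 - -7 = 26. Stack: [26]
STORE_FAST k → k=26. Stack: []
LOAD_CONST → push 3. Stack: [3]
LOAD_FAST a → push -7. Stack: [3, -7]
BINARY_OP - → 3 - -7 = 10. Stack: [10]
STORE_FAST y → y=10. Stack: []
LOAD_CONST → push 10. Stack: [10]
LOAD_FAST x → push 18. Stack: [10, 18]
BINARY_OP | → 10 | 18 = 26. Stack: [26]
STORE_FAST p → p=26. Stack: []
LOAD_FAST y → push 10. Stack: [10]
LOAD_CONST → push 5. Stack: [10, 5]
BINARY_OP + → 10 + 5 = 15. Stack: [15]
LOAD_FAST a → push -7. Stack: [15, -7]
BINARY_OP - → 15 - -7 = 22. Stack: [22]
STORE_FAST m → m=22. Stack: []
LOAD_FAST_LOAD_FAST m,y → push 22,10. Stack: [22, 10]
BINARY_OP & → 22 & 10 = 2. Stack: [2]
RETURN_VALUE → return 2.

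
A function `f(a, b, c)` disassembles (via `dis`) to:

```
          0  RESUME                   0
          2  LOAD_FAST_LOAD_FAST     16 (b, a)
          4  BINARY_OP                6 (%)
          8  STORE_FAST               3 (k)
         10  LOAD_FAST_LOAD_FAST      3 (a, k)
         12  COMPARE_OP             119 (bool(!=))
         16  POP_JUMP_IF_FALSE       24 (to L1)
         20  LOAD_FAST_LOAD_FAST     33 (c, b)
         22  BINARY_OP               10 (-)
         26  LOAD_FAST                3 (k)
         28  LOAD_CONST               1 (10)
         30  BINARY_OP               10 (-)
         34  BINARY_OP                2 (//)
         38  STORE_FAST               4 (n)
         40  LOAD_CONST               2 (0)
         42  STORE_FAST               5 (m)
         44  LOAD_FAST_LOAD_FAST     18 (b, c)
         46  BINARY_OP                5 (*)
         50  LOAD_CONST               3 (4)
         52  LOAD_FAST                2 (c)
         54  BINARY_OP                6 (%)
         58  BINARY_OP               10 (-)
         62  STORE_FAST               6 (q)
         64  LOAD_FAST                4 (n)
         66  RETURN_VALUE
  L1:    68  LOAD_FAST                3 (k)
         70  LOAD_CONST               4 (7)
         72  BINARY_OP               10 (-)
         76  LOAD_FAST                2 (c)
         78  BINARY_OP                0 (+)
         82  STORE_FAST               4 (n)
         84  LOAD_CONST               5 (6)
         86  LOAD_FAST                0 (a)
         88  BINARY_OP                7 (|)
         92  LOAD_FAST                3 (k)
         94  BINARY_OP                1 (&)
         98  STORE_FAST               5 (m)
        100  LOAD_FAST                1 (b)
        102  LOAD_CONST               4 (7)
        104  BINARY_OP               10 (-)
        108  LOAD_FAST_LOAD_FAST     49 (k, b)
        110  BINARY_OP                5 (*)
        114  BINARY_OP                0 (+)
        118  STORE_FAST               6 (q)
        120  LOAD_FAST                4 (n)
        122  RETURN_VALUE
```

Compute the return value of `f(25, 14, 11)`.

LOAD_FAST_LOAD_FAST b,a → push 14,25. Stack: [14, 25]
BINARY_OP % → 14 % 25 = 14. Stack: [14]
STORE_FAST k → k=14. Stack: []
LOAD_FAST_LOAD_FAST a,k → push 25,14. Stack: [25, 14]
COMPARE_OP bool(!=) → 25 vs 14 = True. Stack: [True]
POP_JUMP_IF_FALSE → pop True; no jump. Stack: []
LOAD_FAST_LOAD_FAST c,b → push 11,14. Stack: [11, 14]
BINARY_OP - → 11 - 14 = -3. Stack: [-3]
LOAD_FAST k → push 14. Stack: [-3, 14]
LOAD_CONST → push 10. Stack: [-3, 14, 10]
BINARY_OP - → 14 - 10 = 4. Stack: [-3, 4]
BINARY_OP // → -3 // 4 = -1. Stack: [-1]
STORE_FAST n → n=-1. Stack: []
LOAD_CONST → push 0. Stack: [0]
STORE_FAST m → m=0. Stack: []
LOAD_FAST_LOAD_FAST b,c → push 14,11. Stack: [14, 11]
BINARY_OP * → 14 * 11 = 154. Stack: [154]
LOAD_CONST → push 4. Stack: [154, 4]
LOAD_FAST c → push 11. Stack: [154, 4, 11]
BINARY_OP % → 4 % 11 = 4. Stack: [154, 4]
BINARY_OP - → 154 - 4 = 150. Stack: [150]
STORE_FAST q → q=150. Stack: []
LOAD_FAST n → push -1. Stack: [-1]
RETURN_VALUE → return -1.

-1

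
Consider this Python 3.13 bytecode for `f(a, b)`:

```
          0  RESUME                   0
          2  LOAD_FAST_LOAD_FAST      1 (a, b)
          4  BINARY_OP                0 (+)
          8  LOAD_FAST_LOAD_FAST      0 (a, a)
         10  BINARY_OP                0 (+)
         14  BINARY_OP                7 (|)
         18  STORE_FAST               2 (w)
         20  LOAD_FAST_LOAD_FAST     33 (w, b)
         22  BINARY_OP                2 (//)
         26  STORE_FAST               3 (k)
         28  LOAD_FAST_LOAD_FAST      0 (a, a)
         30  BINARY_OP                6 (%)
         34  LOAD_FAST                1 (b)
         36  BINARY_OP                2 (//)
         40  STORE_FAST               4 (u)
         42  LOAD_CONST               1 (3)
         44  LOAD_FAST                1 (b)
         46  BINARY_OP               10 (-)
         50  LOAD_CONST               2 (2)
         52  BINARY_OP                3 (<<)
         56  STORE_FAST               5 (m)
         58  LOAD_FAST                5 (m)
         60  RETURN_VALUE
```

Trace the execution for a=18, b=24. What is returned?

LOAD_FAST_LOAD_FAST a,b → push 18,24. Stack: [18, 24]
BINARY_OP + → 18 + 24 = 42. Stack: [42]
LOAD_FAST_LOAD_FAST a,a → push 18,18. Stack: [42, 18, 18]
BINARY_OP + → 18 + 18 = 36. Stack: [42, 36]
BINARY_OP | → 42 | 36 = 46. Stack: [46]
STORE_FAST w → w=46. Stack: []
LOAD_FAST_LOAD_FAST w,b → push 46,24. Stack: [46, 24]
BINARY_OP // → 46 // 24 = 1. Stack: [1]
STORE_FAST k → k=1. Stack: []
LOAD_FAST_LOAD_FAST a,a → push 18,18. Stack: [18, 18]
BINARY_OP % → 18 % 18 = 0. Stack: [0]
LOAD_FAST b → push 24. Stack: [0, 24]
BINARY_OP // → 0 // 24 = 0. Stack: [0]
STORE_FAST u → u=0. Stack: []
LOAD_CONST → push 3. Stack: [3]
LOAD_FAST b → push 24. Stack: [3, 24]
BINARY_OP - → 3 - 24 = -21. Stack: [-21]
LOAD_CONST → push 2. Stack: [-21, 2]
BINARY_OP << → -21 << 2 = -84. Stack: [-84]
STORE_FAST m → m=-84. Stack: []
LOAD_FAST m → push -84. Stack: [-84]
RETURN_VALUE → return -84.

-84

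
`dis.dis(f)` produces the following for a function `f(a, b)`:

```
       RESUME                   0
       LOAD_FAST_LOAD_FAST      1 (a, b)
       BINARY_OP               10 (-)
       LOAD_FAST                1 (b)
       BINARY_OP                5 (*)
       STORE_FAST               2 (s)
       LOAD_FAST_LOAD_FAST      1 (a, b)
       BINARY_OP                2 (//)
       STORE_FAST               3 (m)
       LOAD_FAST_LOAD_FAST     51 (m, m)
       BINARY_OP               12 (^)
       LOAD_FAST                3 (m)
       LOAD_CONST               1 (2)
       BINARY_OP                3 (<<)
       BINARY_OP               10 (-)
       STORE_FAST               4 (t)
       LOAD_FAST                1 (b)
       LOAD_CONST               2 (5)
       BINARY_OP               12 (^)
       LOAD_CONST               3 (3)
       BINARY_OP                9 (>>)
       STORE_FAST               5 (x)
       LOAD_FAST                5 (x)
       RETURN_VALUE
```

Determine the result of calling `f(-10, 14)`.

1

LOAD_FAST_LOAD_FAST a,b → push -10,14. Stack: [-10, 14]
BINARY_OP - → -10 - 14 = -24. Stack: [-24]
LOAD_FAST b → push 14. Stack: [-24, 14]
BINARY_OP * → -24 * 14 = -336. Stack: [-336]
STORE_FAST s → s=-336. Stack: []
LOAD_FAST_LOAD_FAST a,b → push -10,14. Stack: [-10, 14]
BINARY_OP // → -10 // 14 = -1. Stack: [-1]
STORE_FAST m → m=-1. Stack: []
LOAD_FAST_LOAD_FAST m,m → push -1,-1. Stack: [-1, -1]
BINARY_OP ^ → -1 ^ -1 = 0. Stack: [0]
LOAD_FAST m → push -1. Stack: [0, -1]
LOAD_CONST → push 2. Stack: [0, -1, 2]
BINARY_OP << → -1 << 2 = -4. Stack: [0, -4]
BINARY_OP - → 0 - -4 = 4. Stack: [4]
STORE_FAST t → t=4. Stack: []
LOAD_FAST b → push 14. Stack: [14]
LOAD_CONST → push 5. Stack: [14, 5]
BINARY_OP ^ → 14 ^ 5 = 11. Stack: [11]
LOAD_CONST → push 3. Stack: [11, 3]
BINARY_OP >> → 11 >> 3 = 1. Stack: [1]
STORE_FAST x → x=1. Stack: []
LOAD_FAST x → push 1. Stack: [1]
RETURN_VALUE → return 1.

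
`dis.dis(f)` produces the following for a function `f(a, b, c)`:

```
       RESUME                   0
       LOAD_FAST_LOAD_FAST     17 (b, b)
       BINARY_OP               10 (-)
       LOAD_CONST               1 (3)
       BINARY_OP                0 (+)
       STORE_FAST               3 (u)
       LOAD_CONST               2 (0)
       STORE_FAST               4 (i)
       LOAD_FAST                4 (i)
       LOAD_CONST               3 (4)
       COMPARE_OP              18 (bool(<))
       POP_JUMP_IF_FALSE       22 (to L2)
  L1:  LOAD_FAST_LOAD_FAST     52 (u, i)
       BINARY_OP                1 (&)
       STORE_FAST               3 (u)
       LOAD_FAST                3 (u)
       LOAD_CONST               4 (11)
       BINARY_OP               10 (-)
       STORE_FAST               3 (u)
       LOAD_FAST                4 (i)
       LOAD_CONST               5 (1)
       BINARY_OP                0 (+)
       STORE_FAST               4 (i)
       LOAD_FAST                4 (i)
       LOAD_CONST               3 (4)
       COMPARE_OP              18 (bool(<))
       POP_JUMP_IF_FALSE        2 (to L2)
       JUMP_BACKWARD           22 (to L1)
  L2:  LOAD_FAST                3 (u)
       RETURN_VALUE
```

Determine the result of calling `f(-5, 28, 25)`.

-8

LOAD_FAST_LOAD_FAST b,b → push 28,28
BINARY_OP - → 28 - 28 = 0
LOAD_CONST → push 3
BINARY_OP + → 0 + 3 = 3
STORE_FAST u → u=3
LOAD_CONST → push 0
STORE_FAST i → i=0
LOAD_FAST i → push 0
LOAD_CONST → push 4
COMPARE_OP bool(<) → 0 vs 4 = True
POP_JUMP_IF_FALSE → pop True; no jump
LOAD_FAST_LOAD_FAST u,i → push 3,0
BINARY_OP & → 3 & 0 = 0
STORE_FAST u → u=0
LOAD_FAST u → push 0
LOAD_CONST → push 11
BINARY_OP - → 0 - 11 = -11
STORE_FAST u → u=-11
LOAD_FAST i → push 0
LOAD_CONST → push 1
BINARY_OP + → 0 + 1 = 1
STORE_FAST i → i=1
LOAD_FAST i → push 1
LOAD_CONST → push 4
COMPARE_OP bool(<) → 1 vs 4 = True
POP_JUMP_IF_FALSE → pop True; no jump
LOAD_FAST_LOAD_FAST u,i → push -11,1
BINARY_OP & → -11 & 1 = 1
STORE_FAST u → u=1
LOAD_FAST u → push 1
LOAD_CONST → push 11
BINARY_OP - → 1 - 11 = -10
STORE_FAST u → u=-10
LOAD_FAST i → push 1
LOAD_CONST → push 1
BINARY_OP + → 1 + 1 = 2
STORE_FAST i → i=2
LOAD_FAST i → push 2
LOAD_CONST → push 4
COMPARE_OP bool(<) → 2 vs 4 = True
POP_JUMP_IF_FALSE → pop True; no jump
LOAD_FAST_LOAD_FAST u,i → push -10,2
BINARY_OP & → -10 & 2 = 2
STORE_FAST u → u=2
LOAD_FAST u → push 2
LOAD_CONST → push 11
BINARY_OP - → 2 - 11 = -9
STORE_FAST u → u=-9
LOAD_FAST i → push 2
LOAD_CONST → push 1
BINARY_OP + → 2 + 1 = 3
STORE_FAST i → i=3
LOAD_FAST i → push 3
LOAD_CONST → push 4
COMPARE_OP bool(<) → 3 vs 4 = True
POP_JUMP_IF_FALSE → pop True; no jump
LOAD_FAST_LOAD_FAST u,i → push -9,3
BINARY_OP & → -9 & 3 = 3
STORE_FAST u → u=3
LOAD_FAST u → push 3
LOAD_CONST → push 11
BINARY_OP - → 3 - 11 = -8
STORE_FAST u → u=-8
LOAD_FAST i → push 3
LOAD_CONST → push 1
BINARY_OP + → 3 + 1 = 4
STORE_FAST i → i=4
LOAD_FAST i → push 4
LOAD_CONST → push 4
COMPARE_OP bool(<) → 4 vs 4 = False
POP_JUMP_IF_FALSE → pop False; jump
LOAD_FAST u → push -8
RETURN_VALUE → return -8.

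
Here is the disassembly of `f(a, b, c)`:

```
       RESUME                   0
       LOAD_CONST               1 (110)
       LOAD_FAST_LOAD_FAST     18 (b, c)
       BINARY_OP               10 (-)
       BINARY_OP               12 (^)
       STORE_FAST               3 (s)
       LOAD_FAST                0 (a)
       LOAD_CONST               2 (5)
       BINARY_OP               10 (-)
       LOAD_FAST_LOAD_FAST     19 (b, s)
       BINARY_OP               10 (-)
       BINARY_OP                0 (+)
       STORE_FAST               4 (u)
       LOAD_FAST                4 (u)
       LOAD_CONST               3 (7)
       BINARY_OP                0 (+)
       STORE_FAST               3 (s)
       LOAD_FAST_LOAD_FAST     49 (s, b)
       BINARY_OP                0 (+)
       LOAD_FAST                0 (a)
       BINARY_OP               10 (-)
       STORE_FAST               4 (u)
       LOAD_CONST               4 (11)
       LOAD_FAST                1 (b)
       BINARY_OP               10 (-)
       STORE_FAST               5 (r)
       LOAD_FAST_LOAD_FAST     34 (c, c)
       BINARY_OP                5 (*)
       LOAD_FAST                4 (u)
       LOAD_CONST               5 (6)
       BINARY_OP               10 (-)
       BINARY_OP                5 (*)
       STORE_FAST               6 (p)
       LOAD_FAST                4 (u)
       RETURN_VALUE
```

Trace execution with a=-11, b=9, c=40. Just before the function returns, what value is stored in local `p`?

203200

LOAD_CONST → push 110. Stack: [110]
LOAD_FAST_LOAD_FAST b,c → push 9,40. Stack: [110, 9, 40]
BINARY_OP - → 9 - 40 = -31. Stack: [110, -31]
BINARY_OP ^ → 110 ^ -31 = -113. Stack: [-113]
STORE_FAST s → s=-113. Stack: []
LOAD_FAST a → push -11. Stack: [-11]
LOAD_CONST → push 5. Stack: [-11, 5]
BINARY_OP - → -11 - 5 = -16. Stack: [-16]
LOAD_FAST_LOAD_FAST b,s → push 9,-113. Stack: [-16, 9, -113]
BINARY_OP - → 9 - -113 = 122. Stack: [-16, 122]
BINARY_OP + → -16 + 122 = 106. Stack: [106]
STORE_FAST u → u=106. Stack: []
LOAD_FAST u → push 106. Stack: [106]
LOAD_CONST → push 7. Stack: [106, 7]
BINARY_OP + → 106 + 7 = 113. Stack: [113]
STORE_FAST s → s=113. Stack: []
LOAD_FAST_LOAD_FAST s,b → push 113,9. Stack: [113, 9]
BINARY_OP + → 113 + 9 = 122. Stack: [122]
LOAD_FAST a → push -11. Stack: [122, -11]
BINARY_OP - → 122 - -11 = 133. Stack: [133]
STORE_FAST u → u=133. Stack: []
LOAD_CONST → push 11. Stack: [11]
LOAD_FAST b → push 9. Stack: [11, 9]
BINARY_OP - → 11 - 9 = 2. Stack: [2]
STORE_FAST r → r=2. Stack: []
LOAD_FAST_LOAD_FAST c,c → push 40,40. Stack: [40, 40]
BINARY_OP * → 40 * 40 = 1600. Stack: [1600]
LOAD_FAST u → push 133. Stack: [1600, 133]
LOAD_CONST → push 6. Stack: [1600, 133, 6]
BINARY_OP - → 133 - 6 = 127. Stack: [1600, 127]
BINARY_OP * → 1600 * 127 = 203200. Stack: [203200]
STORE_FAST p → p=203200. Stack: []
LOAD_FAST u → push 133. Stack: [133]
RETURN_VALUE → return 133.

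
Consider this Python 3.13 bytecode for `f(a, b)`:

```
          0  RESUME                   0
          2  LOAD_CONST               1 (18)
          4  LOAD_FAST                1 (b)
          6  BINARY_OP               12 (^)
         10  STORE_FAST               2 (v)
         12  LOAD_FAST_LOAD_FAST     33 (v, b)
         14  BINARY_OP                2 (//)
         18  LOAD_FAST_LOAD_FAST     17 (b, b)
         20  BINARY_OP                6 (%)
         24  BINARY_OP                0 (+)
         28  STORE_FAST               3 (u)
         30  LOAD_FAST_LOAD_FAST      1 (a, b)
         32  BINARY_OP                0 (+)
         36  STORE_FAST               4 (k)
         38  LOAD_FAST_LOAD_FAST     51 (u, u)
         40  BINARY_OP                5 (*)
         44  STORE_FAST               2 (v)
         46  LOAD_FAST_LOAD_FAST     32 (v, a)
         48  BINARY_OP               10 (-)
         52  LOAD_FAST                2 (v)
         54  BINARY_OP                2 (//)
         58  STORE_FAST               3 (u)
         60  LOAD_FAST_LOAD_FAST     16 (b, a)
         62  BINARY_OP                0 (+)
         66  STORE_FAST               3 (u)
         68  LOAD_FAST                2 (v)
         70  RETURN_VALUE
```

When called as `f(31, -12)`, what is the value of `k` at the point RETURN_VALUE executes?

19

LOAD_CONST → push 18. Stack: [18]
LOAD_FAST b → push -12. Stack: [18, -12]
BINARY_OP ^ → 18 ^ -12 = -26. Stack: [-26]
STORE_FAST v → v=-26. Stack: []
LOAD_FAST_LOAD_FAST v,b → push -26,-12. Stack: [-26, -12]
BINARY_OP // → -26 // -12 = 2. Stack: [2]
LOAD_FAST_LOAD_FAST b,b → push -12,-12. Stack: [2, -12, -12]
BINARY_OP % → -12 % -12 = 0. Stack: [2, 0]
BINARY_OP + → 2 + 0 = 2. Stack: [2]
STORE_FAST u → u=2. Stack: []
LOAD_FAST_LOAD_FAST a,b → push 31,-12. Stack: [31, -12]
BINARY_OP + → 31 + -12 = 19. Stack: [19]
STORE_FAST k → k=19. Stack: []
LOAD_FAST_LOAD_FAST u,u → push 2,2. Stack: [2, 2]
BINARY_OP * → 2 * 2 = 4. Stack: [4]
STORE_FAST v → v=4. Stack: []
LOAD_FAST_LOAD_FAST v,a → push 4,31. Stack: [4, 31]
BINARY_OP - → 4 - 31 = -27. Stack: [-27]
LOAD_FAST v → push 4. Stack: [-27, 4]
BINARY_OP // → -27 // 4 = -7. Stack: [-7]
STORE_FAST u → u=-7. Stack: []
LOAD_FAST_LOAD_FAST b,a → push -12,31. Stack: [-12, 31]
BINARY_OP + → -12 + 31 = 19. Stack: [19]
STORE_FAST u → u=19. Stack: []
LOAD_FAST v → push 4. Stack: [4]
RETURN_VALUE → return 4.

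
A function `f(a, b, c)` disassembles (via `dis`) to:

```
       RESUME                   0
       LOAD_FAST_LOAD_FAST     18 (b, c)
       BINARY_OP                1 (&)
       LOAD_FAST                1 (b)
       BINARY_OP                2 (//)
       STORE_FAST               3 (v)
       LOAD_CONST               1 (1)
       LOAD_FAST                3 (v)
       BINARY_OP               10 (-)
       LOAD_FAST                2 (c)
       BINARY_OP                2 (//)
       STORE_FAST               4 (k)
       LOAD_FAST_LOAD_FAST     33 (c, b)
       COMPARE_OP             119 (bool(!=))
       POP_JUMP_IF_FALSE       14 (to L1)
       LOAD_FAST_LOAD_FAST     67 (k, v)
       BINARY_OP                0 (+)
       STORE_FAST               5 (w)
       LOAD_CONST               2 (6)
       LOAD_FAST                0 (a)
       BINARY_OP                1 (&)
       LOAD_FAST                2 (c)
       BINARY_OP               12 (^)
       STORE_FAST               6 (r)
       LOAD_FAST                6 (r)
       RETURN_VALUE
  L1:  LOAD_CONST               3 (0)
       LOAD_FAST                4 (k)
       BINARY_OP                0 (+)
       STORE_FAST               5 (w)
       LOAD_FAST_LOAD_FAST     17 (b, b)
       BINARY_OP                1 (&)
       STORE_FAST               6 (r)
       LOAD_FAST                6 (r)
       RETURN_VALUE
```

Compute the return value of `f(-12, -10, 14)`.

LOAD_FAST_LOAD_FAST b,c → push -10,14. Stack: [-10, 14]
BINARY_OP & → -10 & 14 = 6. Stack: [6]
LOAD_FAST b → push -10. Stack: [6, -10]
BINARY_OP // → 6 // -10 = -1. Stack: [-1]
STORE_FAST v → v=-1. Stack: []
LOAD_CONST → push 1. Stack: [1]
LOAD_FAST v → push -1. Stack: [1, -1]
BINARY_OP - → 1 - -1 = 2. Stack: [2]
LOAD_FAST c → push 14. Stack: [2, 14]
BINARY_OP // → 2 // 14 = 0. Stack: [0]
STORE_FAST k → k=0. Stack: []
LOAD_FAST_LOAD_FAST c,b → push 14,-10. Stack: [14, -10]
COMPARE_OP bool(!=) → 14 vs -10 = True. Stack: [True]
POP_JUMP_IF_FALSE → pop True; no jump. Stack: []
LOAD_FAST_LOAD_FAST k,v → push 0,-1. Stack: [0, -1]
BINARY_OP + → 0 + -1 = -1. Stack: [-1]
STORE_FAST w → w=-1. Stack: []
LOAD_CONST → push 6. Stack: [6]
LOAD_FAST a → push -12. Stack: [6, -12]
BINARY_OP & → 6 & -12 = 4. Stack: [4]
LOAD_FAST c → push 14. Stack: [4, 14]
BINARY_OP ^ → 4 ^ 14 = 10. Stack: [10]
STORE_FAST r → r=10. Stack: []
LOAD_FAST r → push 10. Stack: [10]
RETURN_VALUE → return 10.

10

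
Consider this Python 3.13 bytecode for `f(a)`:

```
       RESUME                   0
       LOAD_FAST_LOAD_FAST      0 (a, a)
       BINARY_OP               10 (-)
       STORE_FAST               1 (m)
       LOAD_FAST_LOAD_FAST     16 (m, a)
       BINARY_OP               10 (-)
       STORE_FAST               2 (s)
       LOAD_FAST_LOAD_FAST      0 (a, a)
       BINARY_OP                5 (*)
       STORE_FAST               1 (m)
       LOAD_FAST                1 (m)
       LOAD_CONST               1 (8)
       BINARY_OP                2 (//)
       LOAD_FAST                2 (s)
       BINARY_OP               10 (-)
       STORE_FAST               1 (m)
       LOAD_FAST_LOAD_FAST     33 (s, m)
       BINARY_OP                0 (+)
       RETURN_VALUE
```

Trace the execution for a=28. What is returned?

98

LOAD_FAST_LOAD_FAST a,a → push 28,28. Stack: [28, 28]
BINARY_OP - → 28 - 28 = 0. Stack: [0]
STORE_FAST m → m=0. Stack: []
LOAD_FAST_LOAD_FAST m,a → push 0,28. Stack: [0, 28]
BINARY_OP - → 0 - 28 = -28. Stack: [-28]
STORE_FAST s → s=-28. Stack: []
LOAD_FAST_LOAD_FAST a,a → push 28,28. Stack: [28, 28]
BINARY_OP * → 28 * 28 = 784. Stack: [784]
STORE_FAST m → m=784. Stack: []
LOAD_FAST m → push 784. Stack: [784]
LOAD_CONST → push 8. Stack: [784, 8]
BINARY_OP // → 784 // 8 = 98. Stack: [98]
LOAD_FAST s → push -28. Stack: [98, -28]
BINARY_OP - → 98 - -28 = 126. Stack: [126]
STORE_FAST m → m=126. Stack: []
LOAD_FAST_LOAD_FAST s,m → push -28,126. Stack: [-28, 126]
BINARY_OP + → -28 + 126 = 98. Stack: [98]
RETURN_VALUE → return 98.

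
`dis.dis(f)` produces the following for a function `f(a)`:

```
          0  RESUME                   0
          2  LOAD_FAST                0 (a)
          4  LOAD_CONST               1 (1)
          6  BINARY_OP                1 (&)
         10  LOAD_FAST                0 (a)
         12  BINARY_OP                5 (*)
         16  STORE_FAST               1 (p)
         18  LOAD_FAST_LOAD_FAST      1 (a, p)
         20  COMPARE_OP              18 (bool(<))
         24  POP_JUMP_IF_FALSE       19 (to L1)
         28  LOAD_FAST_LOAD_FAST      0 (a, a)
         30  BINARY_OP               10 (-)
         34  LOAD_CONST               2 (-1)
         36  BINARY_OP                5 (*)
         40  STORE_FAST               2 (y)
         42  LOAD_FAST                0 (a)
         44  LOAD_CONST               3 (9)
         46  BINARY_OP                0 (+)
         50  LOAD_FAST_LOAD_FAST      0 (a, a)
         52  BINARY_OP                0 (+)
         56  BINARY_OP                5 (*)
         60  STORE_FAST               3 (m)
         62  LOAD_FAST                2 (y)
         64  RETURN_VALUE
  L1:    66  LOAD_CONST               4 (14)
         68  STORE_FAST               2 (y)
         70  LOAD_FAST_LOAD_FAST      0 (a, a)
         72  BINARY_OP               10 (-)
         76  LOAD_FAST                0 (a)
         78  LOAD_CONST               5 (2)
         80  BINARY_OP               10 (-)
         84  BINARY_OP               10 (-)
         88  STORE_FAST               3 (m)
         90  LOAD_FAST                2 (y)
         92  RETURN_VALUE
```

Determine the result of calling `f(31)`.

14

LOAD_FAST a → push 31. Stack: [31]
LOAD_CONST → push 1. Stack: [31, 1]
BINARY_OP & → 31 & 1 = 1. Stack: [1]
LOAD_FAST a → push 31. Stack: [1, 31]
BINARY_OP * → 1 * 31 = 31. Stack: [31]
STORE_FAST p → p=31. Stack: []
LOAD_FAST_LOAD_FAST a,p → push 31,31. Stack: [31, 31]
COMPARE_OP bool(<) → 31 vs 31 = False. Stack: [False]
POP_JUMP_IF_FALSE → pop False; jump. Stack: []
LOAD_CONST → push 14. Stack: [14]
STORE_FAST y → y=14. Stack: []
LOAD_FAST_LOAD_FAST a,a → push 31,31. Stack: [31, 31]
BINARY_OP - → 31 - 31 = 0. Stack: [0]
LOAD_FAST a → push 31. Stack: [0, 31]
LOAD_CONST → push 2. Stack: [0, 31, 2]
BINARY_OP - → 31 - 2 = 29. Stack: [0, 29]
BINARY_OP - → 0 - 29 = -29. Stack: [-29]
STORE_FAST m → m=-29. Stack: []
LOAD_FAST y → push 14. Stack: [14]
RETURN_VALUE → return 14.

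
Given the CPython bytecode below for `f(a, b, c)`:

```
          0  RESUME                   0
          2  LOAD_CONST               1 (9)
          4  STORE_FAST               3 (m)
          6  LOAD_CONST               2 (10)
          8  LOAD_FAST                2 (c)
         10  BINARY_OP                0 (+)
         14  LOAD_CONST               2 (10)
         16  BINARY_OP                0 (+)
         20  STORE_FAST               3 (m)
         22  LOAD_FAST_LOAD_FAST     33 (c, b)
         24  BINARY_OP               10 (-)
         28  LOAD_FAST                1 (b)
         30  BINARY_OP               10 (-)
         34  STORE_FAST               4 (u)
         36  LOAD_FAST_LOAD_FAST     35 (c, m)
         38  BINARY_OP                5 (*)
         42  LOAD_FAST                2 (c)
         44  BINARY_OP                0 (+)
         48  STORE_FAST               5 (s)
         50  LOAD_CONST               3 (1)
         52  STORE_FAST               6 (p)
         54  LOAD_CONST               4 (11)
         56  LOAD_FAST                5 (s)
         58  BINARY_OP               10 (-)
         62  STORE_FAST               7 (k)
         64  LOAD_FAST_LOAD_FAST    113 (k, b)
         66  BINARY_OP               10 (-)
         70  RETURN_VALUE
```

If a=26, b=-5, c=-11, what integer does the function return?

LOAD_CONST → push 9. Stack: [9]
STORE_FAST m → m=9. Stack: []
LOAD_CONST → push 10. Stack: [10]
LOAD_FAST c → push -11. Stack: [10, -11]
BINARY_OP + → 10 + -11 = -1. Stack: [-1]
LOAD_CONST → push 10. Stack: [-1, 10]
BINARY_OP + → -1 + 10 = 9. Stack: [9]
STORE_FAST m → m=9. Stack: []
LOAD_FAST_LOAD_FAST c,b → push -11,-5. Stack: [-11, -5]
BINARY_OP - → -11 - -5 = -6. Stack: [-6]
LOAD_FAST b → push -5. Stack: [-6, -5]
BINARY_OP - → -6 - -5 = -1. Stack: [-1]
STORE_FAST u → u=-1. Stack: []
LOAD_FAST_LOAD_FAST c,m → push -11,9. Stack: [-11, 9]
BINARY_OP * → -11 * 9 = -99. Stack: [-99]
LOAD_FAST c → push -11. Stack: [-99, -11]
BINARY_OP + → -99 + -11 = -110. Stack: [-110]
STORE_FAST s → s=-110. Stack: []
LOAD_CONST → push 1. Stack: [1]
STORE_FAST p → p=1. Stack: []
LOAD_CONST → push 11. Stack: [11]
LOAD_FAST s → push -110. Stack: [11, -110]
BINARY_OP - → 11 - -110 = 121. Stack: [121]
STORE_FAST k → k=121. Stack: []
LOAD_FAST_LOAD_FAST k,b → push 121,-5. Stack: [121, -5]
BINARY_OP - → 121 - -5 = 126. Stack: [126]
RETURN_VALUE → return 126.

126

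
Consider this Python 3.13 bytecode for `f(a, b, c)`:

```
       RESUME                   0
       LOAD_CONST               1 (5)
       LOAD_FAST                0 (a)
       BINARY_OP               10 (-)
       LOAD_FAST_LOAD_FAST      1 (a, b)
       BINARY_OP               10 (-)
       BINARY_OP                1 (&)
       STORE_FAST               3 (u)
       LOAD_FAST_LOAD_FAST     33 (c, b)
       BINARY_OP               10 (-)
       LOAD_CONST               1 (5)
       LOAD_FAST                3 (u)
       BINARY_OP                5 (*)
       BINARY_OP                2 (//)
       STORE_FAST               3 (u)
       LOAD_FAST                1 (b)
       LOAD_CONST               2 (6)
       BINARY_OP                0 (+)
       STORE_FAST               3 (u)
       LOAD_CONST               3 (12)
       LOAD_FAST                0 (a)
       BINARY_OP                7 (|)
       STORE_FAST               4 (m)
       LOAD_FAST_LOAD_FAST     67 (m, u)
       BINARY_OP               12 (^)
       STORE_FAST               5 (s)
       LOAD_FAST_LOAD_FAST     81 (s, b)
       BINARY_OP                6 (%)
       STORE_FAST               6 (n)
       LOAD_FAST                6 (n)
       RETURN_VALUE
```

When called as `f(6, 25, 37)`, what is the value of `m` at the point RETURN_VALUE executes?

14

LOAD_CONST → push 5. Stack: [5]
LOAD_FAST a → push 6. Stack: [5, 6]
BINARY_OP - → 5 - 6 = -1. Stack: [-1]
LOAD_FAST_LOAD_FAST a,b → push 6,25. Stack: [-1, 6, 25]
BINARY_OP - → 6 - 25 = -19. Stack: [-1, -19]
BINARY_OP & → -1 & -19 = -19. Stack: [-19]
STORE_FAST u → u=-19. Stack: []
LOAD_FAST_LOAD_FAST c,b → push 37,25. Stack: [37, 25]
BINARY_OP - → 37 - 25 = 12. Stack: [12]
LOAD_CONST → push 5. Stack: [12, 5]
LOAD_FAST u → push -19. Stack: [12, 5, -19]
BINARY_OP * → 5 * -19 = -95. Stack: [12, -95]
BINARY_OP // → 12 // -95 = -1. Stack: [-1]
STORE_FAST u → u=-1. Stack: []
LOAD_FAST b → push 25. Stack: [25]
LOAD_CONST → push 6. Stack: [25, 6]
BINARY_OP + → 25 + 6 = 31. Stack: [31]
STORE_FAST u → u=31. Stack: []
LOAD_CONST → push 12. Stack: [12]
LOAD_FAST a → push 6. Stack: [12, 6]
BINARY_OP | → 12 | 6 = 14. Stack: [14]
STORE_FAST m → m=14. Stack: []
LOAD_FAST_LOAD_FAST m,u → push 14,31. Stack: [14, 31]
BINARY_OP ^ → 14 ^ 31 = 17. Stack: [17]
STORE_FAST s → s=17. Stack: []
LOAD_FAST_LOAD_FAST s,b → push 17,25. Stack: [17, 25]
BINARY_OP % → 17 % 25 = 17. Stack: [17]
STORE_FAST n → n=17. Stack: []
LOAD_FAST n → push 17. Stack: [17]
RETURN_VALUE → return 17.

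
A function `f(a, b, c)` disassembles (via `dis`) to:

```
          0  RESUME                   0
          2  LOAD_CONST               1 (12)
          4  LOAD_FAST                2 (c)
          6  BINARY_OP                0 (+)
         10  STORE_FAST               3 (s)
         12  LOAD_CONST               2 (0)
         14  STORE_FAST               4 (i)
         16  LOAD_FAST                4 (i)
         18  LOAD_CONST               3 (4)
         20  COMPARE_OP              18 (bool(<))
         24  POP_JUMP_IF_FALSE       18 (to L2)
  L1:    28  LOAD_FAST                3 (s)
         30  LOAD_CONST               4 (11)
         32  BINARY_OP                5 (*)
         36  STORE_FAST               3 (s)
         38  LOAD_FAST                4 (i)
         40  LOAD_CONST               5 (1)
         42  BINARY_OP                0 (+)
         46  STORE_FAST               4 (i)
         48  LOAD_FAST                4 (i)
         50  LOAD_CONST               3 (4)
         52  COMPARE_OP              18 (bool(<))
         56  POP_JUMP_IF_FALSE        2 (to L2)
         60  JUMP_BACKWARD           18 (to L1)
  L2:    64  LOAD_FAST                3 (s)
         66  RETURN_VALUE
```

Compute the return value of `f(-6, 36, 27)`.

LOAD_CONST → push 12. Stack: [12]
LOAD_FAST c → push 27. Stack: [12, 27]
BINARY_OP + → 12 + 27 = 39. Stack: [39]
STORE_FAST s → s=39. Stack: []
LOAD_CONST → push 0. Stack: [0]
STORE_FAST i → i=0. Stack: []
LOAD_FAST i → push 0. Stack: [0]
LOAD_CONST → push 4. Stack: [0, 4]
COMPARE_OP bool(<) → 0 vs 4 = True. Stack: [True]
POP_JUMP_IF_FALSE → pop True; no jump. Stack: []
LOAD_FAST s → push 39. Stack: [39]
LOAD_CONST → push 11. Stack: [39, 11]
BINARY_OP * → 39 * 11 = 429. Stack: [429]
STORE_FAST s → s=429. Stack: []
LOAD_FAST i → push 0. Stack: [0]
LOAD_CONST → push 1. Stack: [0, 1]
BINARY_OP + → 0 + 1 = 1. Stack: [1]
STORE_FAST i → i=1. Stack: []
LOAD_FAST i → push 1. Stack: [1]
LOAD_CONST → push 4. Stack: [1, 4]
COMPARE_OP bool(<) → 1 vs 4 = True. Stack: [True]
POP_JUMP_IF_FALSE → pop True; no jump. Stack: []
LOAD_FAST s → push 429. Stack: [429]
LOAD_CONST → push 11. Stack: [429, 11]
BINARY_OP * → 429 * 11 = 4719. Stack: [4719]
STORE_FAST s → s=4719. Stack: []
LOAD_FAST i → push 1. Stack: [1]
LOAD_CONST → push 1. Stack: [1, 1]
BINARY_OP + → 1 + 1 = 2. Stack: [2]
STORE_FAST i → i=2. Stack: []
LOAD_FAST i → push 2. Stack: [2]
LOAD_CONST → push 4. Stack: [2, 4]
COMPARE_OP bool(<) → 2 vs 4 = True. Stack: [True]
POP_JUMP_IF_FALSE → pop True; no jump. Stack: []
LOAD_FAST s → push 4719. Stack: [4719]
LOAD_CONST → push 11. Stack: [4719, 11]
BINARY_OP * → 4719 * 11 = 51909. Stack: [51909]
STORE_FAST s → s=51909. Stack: []
LOAD_FAST i → push 2. Stack: [2]
LOAD_CONST → push 1. Stack: [2, 1]
BINARY_OP + → 2 + 1 = 3. Stack: [3]
STORE_FAST i → i=3. Stack: []
LOAD_FAST i → push 3. Stack: [3]
LOAD_CONST → push 4. Stack: [3, 4]
COMPARE_OP bool(<) → 3 vs 4 = True. Stack: [True]
POP_JUMP_IF_FALSE → pop True; no jump. Stack: []
LOAD_FAST s → push 51909. Stack: [51909]
LOAD_CONST → push 11. Stack: [51909, 11]
BINARY_OP * → 51909 * 11 = 570999. Stack: [570999]
STORE_FAST s → s=570999. Stack: []
LOAD_FAST i → push 3. Stack: [3]
LOAD_CONST → push 1. Stack: [3, 1]
BINARY_OP + → 3 + 1 = 4. Stack: [4]
STORE_FAST i → i=4. Stack: []
LOAD_FAST i → push 4. Stack: [4]
LOAD_CONST → push 4. Stack: [4, 4]
COMPARE_OP bool(<) → 4 vs 4 = False. Stack: [False]
POP_JUMP_IF_FALSE → pop False; jump. Stack: []
LOAD_FAST s → push 570999. Stack: [570999]
RETURN_VALUE → return 570999.

570999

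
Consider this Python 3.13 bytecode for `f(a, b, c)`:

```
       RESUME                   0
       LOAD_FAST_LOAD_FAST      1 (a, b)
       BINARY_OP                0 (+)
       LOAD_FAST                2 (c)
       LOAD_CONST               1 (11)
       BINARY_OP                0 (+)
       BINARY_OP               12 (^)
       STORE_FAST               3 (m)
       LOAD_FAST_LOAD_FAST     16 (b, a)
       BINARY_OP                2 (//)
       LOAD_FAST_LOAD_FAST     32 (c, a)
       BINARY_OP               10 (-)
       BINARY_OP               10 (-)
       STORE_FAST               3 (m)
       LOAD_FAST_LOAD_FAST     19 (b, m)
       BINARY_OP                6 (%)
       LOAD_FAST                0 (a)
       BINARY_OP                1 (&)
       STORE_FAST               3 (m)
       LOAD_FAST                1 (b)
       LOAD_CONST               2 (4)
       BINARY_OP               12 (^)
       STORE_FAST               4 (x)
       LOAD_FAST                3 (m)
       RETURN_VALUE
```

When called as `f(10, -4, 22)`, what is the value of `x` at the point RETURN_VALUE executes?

LOAD_FAST_LOAD_FAST a,b → push 10,-4. Stack: [10, -4]
BINARY_OP + → 10 + -4 = 6. Stack: [6]
LOAD_FAST c → push 22. Stack: [6, 22]
LOAD_CONST → push 11. Stack: [6, 22, 11]
BINARY_OP + → 22 + 11 = 33. Stack: [6, 33]
BINARY_OP ^ → 6 ^ 33 = 39. Stack: [39]
STORE_FAST m → m=39. Stack: []
LOAD_FAST_LOAD_FAST b,a → push -4,10. Stack: [-4, 10]
BINARY_OP // → -4 // 10 = -1. Stack: [-1]
LOAD_FAST_LOAD_FAST c,a → push 22,10. Stack: [-1, 22, 10]
BINARY_OP - → 22 - 10 = 12. Stack: [-1, 12]
BINARY_OP - → -1 - 12 = -13. Stack: [-13]
STORE_FAST m → m=-13. Stack: []
LOAD_FAST_LOAD_FAST b,m → push -4,-13. Stack: [-4, -13]
BINARY_OP % → -4 % -13 = -4. Stack: [-4]
LOAD_FAST a → push 10. Stack: [-4, 10]
BINARY_OP & → -4 & 10 = 8. Stack: [8]
STORE_FAST m → m=8. Stack: []
LOAD_FAST b → push -4. Stack: [-4]
LOAD_CONST → push 4. Stack: [-4, 4]
BINARY_OP ^ → -4 ^ 4 = -8. Stack: [-8]
STORE_FAST x → x=-8. Stack: []
LOAD_FAST m → push 8. Stack: [8]
RETURN_VALUE → return 8.

-8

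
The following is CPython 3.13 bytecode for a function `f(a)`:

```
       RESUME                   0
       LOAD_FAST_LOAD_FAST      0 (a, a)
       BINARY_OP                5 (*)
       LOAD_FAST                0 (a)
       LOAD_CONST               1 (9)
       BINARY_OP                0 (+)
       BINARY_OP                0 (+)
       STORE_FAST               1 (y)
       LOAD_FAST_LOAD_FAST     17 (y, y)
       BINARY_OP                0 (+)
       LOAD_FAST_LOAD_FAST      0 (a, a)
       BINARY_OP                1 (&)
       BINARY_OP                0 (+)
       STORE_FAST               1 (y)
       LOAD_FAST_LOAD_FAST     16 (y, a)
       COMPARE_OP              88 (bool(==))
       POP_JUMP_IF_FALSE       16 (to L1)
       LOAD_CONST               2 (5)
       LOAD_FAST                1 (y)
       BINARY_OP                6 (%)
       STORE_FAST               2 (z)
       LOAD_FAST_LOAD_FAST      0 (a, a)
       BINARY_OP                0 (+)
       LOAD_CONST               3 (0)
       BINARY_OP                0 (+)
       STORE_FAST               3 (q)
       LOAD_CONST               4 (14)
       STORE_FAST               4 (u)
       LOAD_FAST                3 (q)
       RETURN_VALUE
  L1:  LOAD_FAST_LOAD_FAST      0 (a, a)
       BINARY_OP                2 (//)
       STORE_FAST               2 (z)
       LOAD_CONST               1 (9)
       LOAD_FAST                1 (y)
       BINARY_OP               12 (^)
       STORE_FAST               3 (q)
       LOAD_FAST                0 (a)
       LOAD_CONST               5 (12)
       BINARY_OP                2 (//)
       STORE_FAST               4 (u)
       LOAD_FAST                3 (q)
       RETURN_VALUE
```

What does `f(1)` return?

LOAD_FAST_LOAD_FAST a,a → push 1,1. Stack: [1, 1]
BINARY_OP * → 1 * 1 = 1. Stack: [1]
LOAD_FAST a → push 1. Stack: [1, 1]
LOAD_CONST → push 9. Stack: [1, 1, 9]
BINARY_OP + → 1 + 9 = 10. Stack: [1, 10]
BINARY_OP + → 1 + 10 = 11. Stack: [11]
STORE_FAST y → y=11. Stack: []
LOAD_FAST_LOAD_FAST y,y → push 11,11. Stack: [11, 11]
BINARY_OP + → 11 + 11 = 22. Stack: [22]
LOAD_FAST_LOAD_FAST a,a → push 1,1. Stack: [22, 1, 1]
BINARY_OP & → 1 & 1 = 1. Stack: [22, 1]
BINARY_OP + → 22 + 1 = 23. Stack: [23]
STORE_FAST y → y=23. Stack: []
LOAD_FAST_LOAD_FAST y,a → push 23,1. Stack: [23, 1]
COMPARE_OP bool(==) → 23 vs 1 = False. Stack: [False]
POP_JUMP_IF_FALSE → pop False; jump. Stack: []
LOAD_FAST_LOAD_FAST a,a → push 1,1. Stack: [1, 1]
BINARY_OP // → 1 // 1 = 1. Stack: [1]
STORE_FAST z → z=1. Stack: []
LOAD_CONST → push 9. Stack: [9]
LOAD_FAST y → push 23. Stack: [9, 23]
BINARY_OP ^ → 9 ^ 23 = 30. Stack: [30]
STORE_FAST q → q=30. Stack: []
LOAD_FAST a → push 1. Stack: [1]
LOAD_CONST → push 12. Stack: [1, 12]
BINARY_OP // → 1 // 12 = 0. Stack: [0]
STORE_FAST u → u=0. Stack: []
LOAD_FAST q → push 30. Stack: [30]
RETURN_VALUE → return 30.

30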